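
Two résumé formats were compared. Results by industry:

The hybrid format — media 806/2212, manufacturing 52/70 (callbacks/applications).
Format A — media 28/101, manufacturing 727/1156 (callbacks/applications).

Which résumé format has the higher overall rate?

Media: the hybrid format 806/2212 = 36.4%, Format A 28/101 = 27.7% → the hybrid format
Manufacturing: the hybrid format 52/70 = 74.3%, Format A 727/1156 = 62.9% → the hybrid format
Overall: the hybrid format 858/2282 = 37.6%, Format A 755/1257 = 60.1% → Format A
(The hybrid format wins every industry group but Format A wins overall — the hybrid format's applications skew toward the low-rate media group.)

Format A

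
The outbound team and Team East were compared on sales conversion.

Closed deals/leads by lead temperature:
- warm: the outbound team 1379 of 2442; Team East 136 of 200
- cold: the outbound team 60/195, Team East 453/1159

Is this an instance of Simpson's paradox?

Warm: the outbound team 1379/2442 = 56.5%, Team East 136/200 = 68.0% → Team East
Cold: the outbound team 60/195 = 30.8%, Team East 453/1159 = 39.1% → Team East
Overall: the outbound team 1439/2637 = 54.6%, Team East 589/1359 = 43.3% → the outbound team
Team East wins each lead group but the outbound team wins overall — the comparison reverses. Team East's leads skew toward cold, which has a lower base rate.

Yes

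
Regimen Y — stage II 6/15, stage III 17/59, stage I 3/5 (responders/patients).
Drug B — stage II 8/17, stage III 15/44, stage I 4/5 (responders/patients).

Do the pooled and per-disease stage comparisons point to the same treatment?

Yes

Stage II: Regimen Y 6/15 = 40.0%, Drug B 8/17 = 47.1% → Drug B
Stage III: Regimen Y 17/59 = 28.8%, Drug B 15/44 = 34.1% → Drug B
Stage I: Regimen Y 3/5 = 60.0%, Drug B 4/5 = 80.0% → Drug B
Overall: Regimen Y 26/79 = 32.9%, Drug B 27/66 = 40.9% → Drug B
Drug B wins overall and in every disease group — no reversal.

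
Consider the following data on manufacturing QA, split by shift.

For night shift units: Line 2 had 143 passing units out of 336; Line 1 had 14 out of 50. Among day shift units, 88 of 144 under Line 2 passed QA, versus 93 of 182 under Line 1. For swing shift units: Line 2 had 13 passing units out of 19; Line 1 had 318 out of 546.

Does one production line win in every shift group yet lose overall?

Night shift: Line 2 143/336 = 42.6%, Line 1 14/50 = 28.0% → Line 2
Day shift: Line 2 88/144 = 61.1%, Line 1 93/182 = 51.1% → Line 2
Swing shift: Line 2 13/19 = 68.4%, Line 1 318/546 = 58.2% → Line 2
Overall: Line 2 244/499 = 48.9%, Line 1 425/778 = 54.6% → Line 1
Line 2 wins each shift group but Line 1 wins overall — the comparison reverses. Line 2's units skew toward night shift, which has a lower base rate.

Yes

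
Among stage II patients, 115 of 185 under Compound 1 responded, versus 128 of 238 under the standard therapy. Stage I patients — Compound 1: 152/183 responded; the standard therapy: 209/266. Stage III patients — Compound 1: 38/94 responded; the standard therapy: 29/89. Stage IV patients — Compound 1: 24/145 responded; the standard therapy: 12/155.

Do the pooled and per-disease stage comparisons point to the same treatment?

Stage II: Compound 1 115/185 = 62.2%, the standard therapy 128/238 = 53.8% → Compound 1
Stage I: Compound 1 152/183 = 83.1%, the standard therapy 209/266 = 78.6% → Compound 1
Stage III: Compound 1 38/94 = 40.4%, the standard therapy 29/89 = 32.6% → Compound 1
Stage IV: Compound 1 24/145 = 16.6%, the standard therapy 12/155 = 7.7% → Compound 1
Overall: Compound 1 329/607 = 54.2%, the standard therapy 378/748 = 50.5% → Compound 1
Compound 1 wins overall and in every disease group — no reversal.

Yes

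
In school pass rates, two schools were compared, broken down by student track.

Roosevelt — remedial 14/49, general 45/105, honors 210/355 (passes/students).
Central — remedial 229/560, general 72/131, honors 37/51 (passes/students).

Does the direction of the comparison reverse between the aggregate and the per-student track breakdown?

Yes

Remedial: Roosevelt 14/49 = 28.6%, Central 229/560 = 40.9% → Central
General: Roosevelt 45/105 = 42.9%, Central 72/131 = 55.0% → Central
Honors: Roosevelt 210/355 = 59.2%, Central 37/51 = 72.5% → Central
Overall: Roosevelt 269/509 = 52.8%, Central 338/742 = 45.6% → Roosevelt
Central wins each student group but Roosevelt wins overall — the comparison reverses. Central's students skew toward remedial, which has a lower base rate.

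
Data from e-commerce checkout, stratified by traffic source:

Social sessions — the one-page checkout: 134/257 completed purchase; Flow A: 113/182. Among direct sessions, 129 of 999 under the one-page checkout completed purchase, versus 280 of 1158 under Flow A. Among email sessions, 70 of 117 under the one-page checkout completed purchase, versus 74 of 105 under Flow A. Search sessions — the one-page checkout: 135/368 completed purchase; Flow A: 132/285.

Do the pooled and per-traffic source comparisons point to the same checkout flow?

Social: the one-page checkout 134/257 = 52.1%, Flow A 113/182 = 62.1% → Flow A
Direct: the one-page checkout 129/999 = 12.9%, Flow A 280/1158 = 24.2% → Flow A
Email: the one-page checkout 70/117 = 59.8%, Flow A 74/105 = 70.5% → Flow A
Search: the one-page checkout 135/368 = 36.7%, Flow A 132/285 = 46.3% → Flow A
Overall: the one-page checkout 468/1741 = 26.9%, Flow A 599/1730 = 34.6% → Flow A
Flow A wins overall and in every traffic group — no reversal.

Yes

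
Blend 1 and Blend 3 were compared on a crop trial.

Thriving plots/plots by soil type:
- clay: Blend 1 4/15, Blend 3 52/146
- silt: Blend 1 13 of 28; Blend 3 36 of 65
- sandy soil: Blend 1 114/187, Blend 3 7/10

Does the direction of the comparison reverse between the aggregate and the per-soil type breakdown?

Yes

Clay: Blend 1 4/15 = 26.7%, Blend 3 52/146 = 35.6% → Blend 3
Silt: Blend 1 13/28 = 46.4%, Blend 3 36/65 = 55.4% → Blend 3
Sandy soil: Blend 1 114/187 = 61.0%, Blend 3 7/10 = 70.0% → Blend 3
Overall: Blend 1 131/230 = 57.0%, Blend 3 95/221 = 43.0% → Blend 1
Blend 3 wins each soil group but Blend 1 wins overall — the comparison reverses. Blend 3's plots skew toward clay, which has a lower base rate.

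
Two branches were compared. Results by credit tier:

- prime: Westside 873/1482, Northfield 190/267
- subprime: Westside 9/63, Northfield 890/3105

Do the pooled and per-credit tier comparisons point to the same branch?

Prime: Westside 873/1482 = 58.9%, Northfield 190/267 = 71.2% → Northfield
Subprime: Westside 9/63 = 14.3%, Northfield 890/3105 = 28.7% → Northfield
Overall: Westside 882/1545 = 57.1%, Northfield 1080/3372 = 32.0% → Westside
Northfield wins each credit group but Westside wins overall — the comparison reverses. Northfield's applications skew toward subprime, which has a lower base rate.

No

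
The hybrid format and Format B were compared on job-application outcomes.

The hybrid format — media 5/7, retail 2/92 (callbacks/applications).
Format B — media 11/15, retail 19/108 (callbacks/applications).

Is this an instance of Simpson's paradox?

No

Media: the hybrid format 5/7 = 71.4%, Format B 11/15 = 73.3% → Format B
Retail: the hybrid format 2/92 = 2.2%, Format B 19/108 = 17.6% → Format B
Overall: the hybrid format 7/99 = 7.1%, Format B 30/123 = 24.4% → Format B
Format B wins overall and in every industry group — no reversal.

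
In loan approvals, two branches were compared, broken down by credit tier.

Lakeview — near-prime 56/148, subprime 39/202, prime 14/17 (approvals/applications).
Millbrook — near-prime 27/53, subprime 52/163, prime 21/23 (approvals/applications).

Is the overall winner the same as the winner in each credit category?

Yes

Near-prime: Lakeview 56/148 = 37.8%, Millbrook 27/53 = 50.9% → Millbrook
Subprime: Lakeview 39/202 = 19.3%, Millbrook 52/163 = 31.9% → Millbrook
Prime: Lakeview 14/17 = 82.4%, Millbrook 21/23 = 91.3% → Millbrook
Overall: Lakeview 109/367 = 29.7%, Millbrook 100/239 = 41.8% → Millbrook
Millbrook wins overall and in every credit group — no reversal.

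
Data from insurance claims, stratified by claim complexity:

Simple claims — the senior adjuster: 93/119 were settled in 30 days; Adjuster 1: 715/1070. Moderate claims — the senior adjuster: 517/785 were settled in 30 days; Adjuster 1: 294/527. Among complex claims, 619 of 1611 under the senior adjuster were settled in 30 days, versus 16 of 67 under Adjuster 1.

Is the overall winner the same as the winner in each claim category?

No

Simple: the senior adjuster 93/119 = 78.2%, Adjuster 1 715/1070 = 66.8% → the senior adjuster
Moderate: the senior adjuster 517/785 = 65.9%, Adjuster 1 294/527 = 55.8% → the senior adjuster
Complex: the senior adjuster 619/1611 = 38.4%, Adjuster 1 16/67 = 23.9% → the senior adjuster
Overall: the senior adjuster 1229/2515 = 48.9%, Adjuster 1 1025/1664 = 61.6% → Adjuster 1
The senior adjuster wins each claim group but Adjuster 1 wins overall — the comparison reverses. The senior adjuster's claims skew toward complex, which has a lower base rate.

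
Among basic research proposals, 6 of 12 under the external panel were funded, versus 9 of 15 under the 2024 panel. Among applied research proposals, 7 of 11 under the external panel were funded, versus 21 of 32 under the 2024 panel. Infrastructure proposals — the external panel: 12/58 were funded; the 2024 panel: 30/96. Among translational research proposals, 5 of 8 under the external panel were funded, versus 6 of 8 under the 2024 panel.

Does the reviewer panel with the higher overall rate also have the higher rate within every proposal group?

Basic research: the external panel 6/12 = 50.0%, the 2024 panel 9/15 = 60.0% → the 2024 panel
Applied research: the external panel 7/11 = 63.6%, the 2024 panel 21/32 = 65.6% → the 2024 panel
Infrastructure: the external panel 12/58 = 20.7%, the 2024 panel 30/96 = 31.2% → the 2024 panel
Translational research: the external panel 5/8 = 62.5%, the 2024 panel 6/8 = 75.0% → the 2024 panel
Overall: the external panel 30/89 = 33.7%, the 2024 panel 66/151 = 43.7% → the 2024 panel
The 2024 panel wins overall and in every proposal group — no reversal.

Yes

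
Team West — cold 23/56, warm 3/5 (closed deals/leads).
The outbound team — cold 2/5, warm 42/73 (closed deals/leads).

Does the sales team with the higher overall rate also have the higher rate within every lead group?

No

Cold: Team West 23/56 = 41.1%, the outbound team 2/5 = 40.0% → Team West
Warm: Team West 3/5 = 60.0%, the outbound team 42/73 = 57.5% → Team West
Overall: Team West 26/61 = 42.6%, the outbound team 44/78 = 56.4% → the outbound team
Team West wins each lead group but the outbound team wins overall — the comparison reverses. Team West's leads skew toward cold, which has a lower base rate.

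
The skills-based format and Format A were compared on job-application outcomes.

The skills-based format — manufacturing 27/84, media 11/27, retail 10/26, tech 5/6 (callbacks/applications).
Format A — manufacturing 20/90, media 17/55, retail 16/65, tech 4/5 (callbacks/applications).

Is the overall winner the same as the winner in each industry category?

Manufacturing: the skills-based format 27/84 = 32.1%, Format A 20/90 = 22.2% → the skills-based format
Media: the skills-based format 11/27 = 40.7%, Format A 17/55 = 30.9% → the skills-based format
Retail: the skills-based format 10/26 = 38.5%, Format A 16/65 = 24.6% → the skills-based format
Tech: the skills-based format 5/6 = 83.3%, Format A 4/5 = 80.0% → the skills-based format
Overall: the skills-based format 53/143 = 37.1%, Format A 57/215 = 26.5% → the skills-based format
The skills-based format wins overall and in every industry group — no reversal.

Yes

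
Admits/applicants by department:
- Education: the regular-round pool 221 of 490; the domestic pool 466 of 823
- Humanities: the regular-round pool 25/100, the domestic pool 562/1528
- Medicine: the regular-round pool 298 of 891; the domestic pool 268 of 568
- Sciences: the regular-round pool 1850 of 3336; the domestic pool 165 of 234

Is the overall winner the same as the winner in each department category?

No

Education: the regular-round pool 221/490 = 45.1%, the domestic pool 466/823 = 56.6% → the domestic pool
Humanities: the regular-round pool 25/100 = 25.0%, the domestic pool 562/1528 = 36.8% → the domestic pool
Medicine: the regular-round pool 298/891 = 33.4%, the domestic pool 268/568 = 47.2% → the domestic pool
Sciences: the regular-round pool 1850/3336 = 55.5%, the domestic pool 165/234 = 70.5% → the domestic pool
Overall: the regular-round pool 2394/4817 = 49.7%, the domestic pool 1461/3153 = 46.3% → the regular-round pool
The domestic pool wins each department group but the regular-round pool wins overall — the comparison reverses. The domestic pool's applicants skew toward Humanities, which has a lower base rate.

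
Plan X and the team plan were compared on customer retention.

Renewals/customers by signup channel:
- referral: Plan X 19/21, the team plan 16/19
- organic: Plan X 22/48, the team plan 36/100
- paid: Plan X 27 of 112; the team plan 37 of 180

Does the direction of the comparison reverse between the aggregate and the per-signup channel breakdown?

No

Referral: Plan X 19/21 = 90.5%, the team plan 16/19 = 84.2% → Plan X
Organic: Plan X 22/48 = 45.8%, the team plan 36/100 = 36.0% → Plan X
Paid: Plan X 27/112 = 24.1%, the team plan 37/180 = 20.6% → Plan X
Overall: Plan X 68/181 = 37.6%, the team plan 89/299 = 29.8% → Plan X
Plan X wins overall and in every signup group — no reversal.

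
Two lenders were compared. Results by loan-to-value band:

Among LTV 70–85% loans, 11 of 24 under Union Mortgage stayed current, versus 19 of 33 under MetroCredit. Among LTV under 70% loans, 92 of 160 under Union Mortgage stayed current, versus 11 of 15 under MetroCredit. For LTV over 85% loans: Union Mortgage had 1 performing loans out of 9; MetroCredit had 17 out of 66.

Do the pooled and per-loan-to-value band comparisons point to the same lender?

LTV 70–85%: Union Mortgage 11/24 = 45.8%, MetroCredit 19/33 = 57.6% → MetroCredit
LTV under 70%: Union Mortgage 92/160 = 57.5%, MetroCredit 11/15 = 73.3% → MetroCredit
LTV over 85%: Union Mortgage 1/9 = 11.1%, MetroCredit 17/66 = 25.8% → MetroCredit
Overall: Union Mortgage 104/193 = 53.9%, MetroCredit 47/114 = 41.2% → Union Mortgage
MetroCredit wins each loan-to-value group but Union Mortgage wins overall — the comparison reverses. MetroCredit's loans skew toward LTV over 85%, which has a lower base rate.

No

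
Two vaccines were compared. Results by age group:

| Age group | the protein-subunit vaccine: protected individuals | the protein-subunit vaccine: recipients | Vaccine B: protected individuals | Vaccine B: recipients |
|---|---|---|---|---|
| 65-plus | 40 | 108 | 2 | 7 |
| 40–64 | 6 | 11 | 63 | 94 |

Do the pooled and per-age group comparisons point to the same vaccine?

No

65-plus: the protein-subunit vaccine 40/108 = 37.0%, Vaccine B 2/7 = 28.6% → the protein-subunit vaccine
40–64: the protein-subunit vaccine 6/11 = 54.5%, Vaccine B 63/94 = 67.0% → Vaccine B
Overall: the protein-subunit vaccine 46/119 = 38.7%, Vaccine B 65/101 = 64.4% → Vaccine B
Neither sweeps: the protein-subunit vaccine wins 1 of 2 groups, Vaccine B wins 1. Vaccine B wins overall but not every group — no Simpson reversal.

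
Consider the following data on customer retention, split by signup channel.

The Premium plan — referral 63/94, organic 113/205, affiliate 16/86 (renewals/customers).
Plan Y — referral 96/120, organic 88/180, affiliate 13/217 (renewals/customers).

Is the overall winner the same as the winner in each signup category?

No

Referral: the Premium plan 63/94 = 67.0%, Plan Y 96/120 = 80.0% → Plan Y
Organic: the Premium plan 113/205 = 55.1%, Plan Y 88/180 = 48.9% → the Premium plan
Affiliate: the Premium plan 16/86 = 18.6%, Plan Y 13/217 = 6.0% → the Premium plan
Overall: the Premium plan 192/385 = 49.9%, Plan Y 197/517 = 38.1% → the Premium plan
Neither sweeps: the Premium plan wins 2 of 3 groups, Plan Y wins 1. The Premium plan wins overall but not every group — no Simpson reversal.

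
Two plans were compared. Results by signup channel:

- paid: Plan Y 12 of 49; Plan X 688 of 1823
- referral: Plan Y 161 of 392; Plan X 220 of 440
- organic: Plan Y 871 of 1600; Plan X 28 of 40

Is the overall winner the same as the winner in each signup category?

No

Paid: Plan Y 12/49 = 24.5%, Plan X 688/1823 = 37.7% → Plan X
Referral: Plan Y 161/392 = 41.1%, Plan X 220/440 = 50.0% → Plan X
Organic: Plan Y 871/1600 = 54.4%, Plan X 28/40 = 70.0% → Plan X
Overall: Plan Y 1044/2041 = 51.2%, Plan X 936/2303 = 40.6% → Plan Y
Plan X wins each signup group but Plan Y wins overall — the comparison reverses. Plan X's customers skew toward paid, which has a lower base rate.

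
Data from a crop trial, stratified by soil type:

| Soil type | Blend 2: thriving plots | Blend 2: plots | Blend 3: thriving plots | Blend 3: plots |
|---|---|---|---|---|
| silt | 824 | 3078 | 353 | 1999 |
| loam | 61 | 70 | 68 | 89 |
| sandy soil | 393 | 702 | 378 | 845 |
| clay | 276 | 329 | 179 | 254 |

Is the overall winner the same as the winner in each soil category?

Silt: Blend 2 824/3078 = 26.8%, Blend 3 353/1999 = 17.7% → Blend 2
Loam: Blend 2 61/70 = 87.1%, Blend 3 68/89 = 76.4% → Blend 2
Sandy soil: Blend 2 393/702 = 56.0%, Blend 3 378/845 = 44.7% → Blend 2
Clay: Blend 2 276/329 = 83.9%, Blend 3 179/254 = 70.5% → Blend 2
Overall: Blend 2 1554/4179 = 37.2%, Blend 3 978/3187 = 30.7% → Blend 2
Blend 2 wins overall and in every soil group — no reversal.

Yes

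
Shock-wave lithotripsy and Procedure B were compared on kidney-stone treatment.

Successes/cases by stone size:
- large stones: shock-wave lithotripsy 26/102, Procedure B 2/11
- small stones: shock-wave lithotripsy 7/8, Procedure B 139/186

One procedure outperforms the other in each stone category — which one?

Large stones: shock-wave lithotripsy 26/102 = 25.5%, Procedure B 2/11 = 18.2% → shock-wave lithotripsy
Small stones: shock-wave lithotripsy 7/8 = 87.5%, Procedure B 139/186 = 74.7% → shock-wave lithotripsy
Shock-wave lithotripsy has the higher rate in both groups.

shock-wave lithotripsy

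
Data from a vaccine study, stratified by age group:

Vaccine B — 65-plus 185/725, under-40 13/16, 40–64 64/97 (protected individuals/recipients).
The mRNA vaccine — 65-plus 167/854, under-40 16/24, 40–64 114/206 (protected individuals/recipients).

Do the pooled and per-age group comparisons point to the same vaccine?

65-plus: Vaccine B 185/725 = 25.5%, the mRNA vaccine 167/854 = 19.6% → Vaccine B
Under-40: Vaccine B 13/16 = 81.2%, the mRNA vaccine 16/24 = 66.7% → Vaccine B
40–64: Vaccine B 64/97 = 66.0%, the mRNA vaccine 114/206 = 55.3% → Vaccine B
Overall: Vaccine B 262/838 = 31.3%, the mRNA vaccine 297/1084 = 27.4% → Vaccine B
Vaccine B wins overall and in every age group — no reversal.

Yes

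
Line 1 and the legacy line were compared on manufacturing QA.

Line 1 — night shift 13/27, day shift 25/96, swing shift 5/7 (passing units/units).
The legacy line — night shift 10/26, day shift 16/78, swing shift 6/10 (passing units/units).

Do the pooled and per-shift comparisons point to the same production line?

Yes

Night shift: Line 1 13/27 = 48.1%, the legacy line 10/26 = 38.5% → Line 1
Day shift: Line 1 25/96 = 26.0%, the legacy line 16/78 = 20.5% → Line 1
Swing shift: Line 1 5/7 = 71.4%, the legacy line 6/10 = 60.0% → Line 1
Overall: Line 1 43/130 = 33.1%, the legacy line 32/114 = 28.1% → Line 1
Line 1 wins overall and in every shift group — no reversal.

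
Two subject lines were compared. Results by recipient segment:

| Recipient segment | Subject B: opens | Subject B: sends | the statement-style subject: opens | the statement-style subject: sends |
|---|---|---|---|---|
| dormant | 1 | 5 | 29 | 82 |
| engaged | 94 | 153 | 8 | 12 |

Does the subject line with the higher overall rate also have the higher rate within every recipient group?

Dormant: Subject B 1/5 = 20.0%, the statement-style subject 29/82 = 35.4% → the statement-style subject
Engaged: Subject B 94/153 = 61.4%, the statement-style subject 8/12 = 66.7% → the statement-style subject
Overall: Subject B 95/158 = 60.1%, the statement-style subject 37/94 = 39.4% → Subject B
The statement-style subject wins each recipient group but Subject B wins overall — the comparison reverses. The statement-style subject's sends skew toward dormant, which has a lower base rate.

No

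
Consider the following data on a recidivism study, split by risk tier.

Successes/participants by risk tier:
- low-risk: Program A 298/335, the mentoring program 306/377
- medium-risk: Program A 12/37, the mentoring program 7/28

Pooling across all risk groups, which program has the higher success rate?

Program A

Low-risk: Program A 298/335 = 89.0%, the mentoring program 306/377 = 81.2% → Program A
Medium-risk: Program A 12/37 = 32.4%, the mentoring program 7/28 = 25.0% → Program A
Overall: Program A 310/372 = 83.3%, the mentoring program 313/405 = 77.3% → Program A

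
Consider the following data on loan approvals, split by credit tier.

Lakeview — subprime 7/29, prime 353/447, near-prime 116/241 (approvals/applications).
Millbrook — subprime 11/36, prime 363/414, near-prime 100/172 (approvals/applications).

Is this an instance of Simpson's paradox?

No

Subprime: Lakeview 7/29 = 24.1%, Millbrook 11/36 = 30.6% → Millbrook
Prime: Lakeview 353/447 = 79.0%, Millbrook 363/414 = 87.7% → Millbrook
Near-prime: Lakeview 116/241 = 48.1%, Millbrook 100/172 = 58.1% → Millbrook
Overall: Lakeview 476/717 = 66.4%, Millbrook 474/622 = 76.2% → Millbrook
Millbrook wins overall and in every credit group — no reversal.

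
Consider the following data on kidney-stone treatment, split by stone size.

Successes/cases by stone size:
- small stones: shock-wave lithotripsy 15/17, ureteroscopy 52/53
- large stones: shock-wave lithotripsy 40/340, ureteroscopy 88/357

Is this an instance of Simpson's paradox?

Small stones: shock-wave lithotripsy 15/17 = 88.2%, ureteroscopy 52/53 = 98.1% → ureteroscopy
Large stones: shock-wave lithotripsy 40/340 = 11.8%, ureteroscopy 88/357 = 24.6% → ureteroscopy
Overall: shock-wave lithotripsy 55/357 = 15.4%, ureteroscopy 140/410 = 34.1% → ureteroscopy
Ureteroscopy wins overall and in every stone group — no reversal.

No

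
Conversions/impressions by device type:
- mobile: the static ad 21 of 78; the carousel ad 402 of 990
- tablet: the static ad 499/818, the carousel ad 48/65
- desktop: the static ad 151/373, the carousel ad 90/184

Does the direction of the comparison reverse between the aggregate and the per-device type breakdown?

Yes

Mobile: the static ad 21/78 = 26.9%, the carousel ad 402/990 = 40.6% → the carousel ad
Tablet: the static ad 499/818 = 61.0%, the carousel ad 48/65 = 73.8% → the carousel ad
Desktop: the static ad 151/373 = 40.5%, the carousel ad 90/184 = 48.9% → the carousel ad
Overall: the static ad 671/1269 = 52.9%, the carousel ad 540/1239 = 43.6% → the static ad
The carousel ad wins each device group but the static ad wins overall — the comparison reverses. The carousel ad's impressions skew toward mobile, which has a lower base rate.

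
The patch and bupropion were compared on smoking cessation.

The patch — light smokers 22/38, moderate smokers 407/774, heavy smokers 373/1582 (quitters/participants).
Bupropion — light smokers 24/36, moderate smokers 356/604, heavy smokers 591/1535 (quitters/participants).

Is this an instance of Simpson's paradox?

No

Light smokers: the patch 22/38 = 57.9%, bupropion 24/36 = 66.7% → bupropion
Moderate smokers: the patch 407/774 = 52.6%, bupropion 356/604 = 58.9% → bupropion
Heavy smokers: the patch 373/1582 = 23.6%, bupropion 591/1535 = 38.5% → bupropion
Overall: the patch 802/2394 = 33.5%, bupropion 971/2175 = 44.6% → bupropion
Bupropion wins overall and in every dependence group — no reversal.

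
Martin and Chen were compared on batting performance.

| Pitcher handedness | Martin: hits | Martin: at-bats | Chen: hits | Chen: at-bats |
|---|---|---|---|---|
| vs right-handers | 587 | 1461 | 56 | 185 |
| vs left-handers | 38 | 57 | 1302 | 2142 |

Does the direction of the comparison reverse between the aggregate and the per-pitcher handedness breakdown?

Vs right-handers: Martin 587/1461 = 40.2%, Chen 56/185 = 30.3% → Martin
Vs left-handers: Martin 38/57 = 66.7%, Chen 1302/2142 = 60.8% → Martin
Overall: Martin 625/1518 = 41.2%, Chen 1358/2327 = 58.4% → Chen
Martin wins each pitcher group but Chen wins overall — the comparison reverses. Martin's at-bats skew toward vs right-handers, which has a lower base rate.

Yes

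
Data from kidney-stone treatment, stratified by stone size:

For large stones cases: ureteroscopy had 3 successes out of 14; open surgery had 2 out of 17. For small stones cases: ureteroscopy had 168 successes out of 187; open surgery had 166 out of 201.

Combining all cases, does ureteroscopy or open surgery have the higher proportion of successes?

ureteroscopy

Large stones: ureteroscopy 3/14 = 21.4%, open surgery 2/17 = 11.8% → ureteroscopy
Small stones: ureteroscopy 168/187 = 89.8%, open surgery 166/201 = 82.6% → ureteroscopy
Overall: ureteroscopy 171/201 = 85.1%, open surgery 168/218 = 77.1% → ureteroscopy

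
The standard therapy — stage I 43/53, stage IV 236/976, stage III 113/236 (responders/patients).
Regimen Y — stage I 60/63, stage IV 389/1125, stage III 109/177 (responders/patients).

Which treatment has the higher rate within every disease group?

Regimen Y

Stage I: the standard therapy 43/53 = 81.1%, Regimen Y 60/63 = 95.2% → Regimen Y
Stage IV: the standard therapy 236/976 = 24.2%, Regimen Y 389/1125 = 34.6% → Regimen Y
Stage III: the standard therapy 113/236 = 47.9%, Regimen Y 109/177 = 61.6% → Regimen Y
Regimen Y has the higher rate in all 3 groups.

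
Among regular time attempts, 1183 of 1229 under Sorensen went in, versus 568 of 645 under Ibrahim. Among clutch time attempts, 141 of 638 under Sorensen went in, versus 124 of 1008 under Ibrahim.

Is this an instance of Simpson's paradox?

Regular time: Sorensen 1183/1229 = 96.3%, Ibrahim 568/645 = 88.1% → Sorensen
Clutch time: Sorensen 141/638 = 22.1%, Ibrahim 124/1008 = 12.3% → Sorensen
Overall: Sorensen 1324/1867 = 70.9%, Ibrahim 692/1653 = 41.9% → Sorensen
Sorensen wins overall and in every game group — no reversal.

No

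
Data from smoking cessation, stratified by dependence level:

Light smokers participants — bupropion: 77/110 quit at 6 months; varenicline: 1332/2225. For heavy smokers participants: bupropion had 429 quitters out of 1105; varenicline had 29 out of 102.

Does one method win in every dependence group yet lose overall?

Light smokers: bupropion 77/110 = 70.0%, varenicline 1332/2225 = 59.9% → bupropion
Heavy smokers: bupropion 429/1105 = 38.8%, varenicline 29/102 = 28.4% → bupropion
Overall: bupropion 506/1215 = 41.6%, varenicline 1361/2327 = 58.5% → varenicline
Bupropion wins each dependence group but varenicline wins overall — the comparison reverses. Bupropion's participants skew toward heavy smokers, which has a lower base rate.

Yes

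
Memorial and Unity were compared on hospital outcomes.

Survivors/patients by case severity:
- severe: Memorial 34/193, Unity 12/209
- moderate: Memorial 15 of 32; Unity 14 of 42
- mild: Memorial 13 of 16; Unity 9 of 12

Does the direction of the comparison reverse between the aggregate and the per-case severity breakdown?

No

Severe: Memorial 34/193 = 17.6%, Unity 12/209 = 5.7% → Memorial
Moderate: Memorial 15/32 = 46.9%, Unity 14/42 = 33.3% → Memorial
Mild: Memorial 13/16 = 81.2%, Unity 9/12 = 75.0% → Memorial
Overall: Memorial 62/241 = 25.7%, Unity 35/263 = 13.3% → Memorial
Memorial wins overall and in every case group — no reversal.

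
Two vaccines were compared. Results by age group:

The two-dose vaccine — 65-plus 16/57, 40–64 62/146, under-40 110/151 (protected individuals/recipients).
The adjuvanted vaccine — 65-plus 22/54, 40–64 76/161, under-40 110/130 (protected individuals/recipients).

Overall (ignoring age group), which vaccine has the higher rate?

65-plus: the two-dose vaccine 16/57 = 28.1%, the adjuvanted vaccine 22/54 = 40.7% → the adjuvanted vaccine
40–64: the two-dose vaccine 62/146 = 42.5%, the adjuvanted vaccine 76/161 = 47.2% → the adjuvanted vaccine
Under-40: the two-dose vaccine 110/151 = 72.8%, the adjuvanted vaccine 110/130 = 84.6% → the adjuvanted vaccine
Overall: the two-dose vaccine 188/354 = 53.1%, the adjuvanted vaccine 208/345 = 60.3% → the adjuvanted vaccine

the adjuvanted vaccine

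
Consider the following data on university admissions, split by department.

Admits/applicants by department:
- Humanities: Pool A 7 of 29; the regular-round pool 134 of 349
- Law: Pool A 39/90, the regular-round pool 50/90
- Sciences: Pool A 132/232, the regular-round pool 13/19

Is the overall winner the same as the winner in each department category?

No

Humanities: Pool A 7/29 = 24.1%, the regular-round pool 134/349 = 38.4% → the regular-round pool
Law: Pool A 39/90 = 43.3%, the regular-round pool 50/90 = 55.6% → the regular-round pool
Sciences: Pool A 132/232 = 56.9%, the regular-round pool 13/19 = 68.4% → the regular-round pool
Overall: Pool A 178/351 = 50.7%, the regular-round pool 197/458 = 43.0% → Pool A
The regular-round pool wins each department group but Pool A wins overall — the comparison reverses. The regular-round pool's applicants skew toward Humanities, which has a lower base rate.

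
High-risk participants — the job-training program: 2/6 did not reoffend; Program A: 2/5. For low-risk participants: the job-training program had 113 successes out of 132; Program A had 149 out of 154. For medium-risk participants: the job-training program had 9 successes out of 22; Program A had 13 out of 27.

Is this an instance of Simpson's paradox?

No

High-risk: the job-training program 2/6 = 33.3%, Program A 2/5 = 40.0% → Program A
Low-risk: the job-training program 113/132 = 85.6%, Program A 149/154 = 96.8% → Program A
Medium-risk: the job-training program 9/22 = 40.9%, Program A 13/27 = 48.1% → Program A
Overall: the job-training program 124/160 = 77.5%, Program A 164/186 = 88.2% → Program A
Program A wins overall and in every risk group — no reversal.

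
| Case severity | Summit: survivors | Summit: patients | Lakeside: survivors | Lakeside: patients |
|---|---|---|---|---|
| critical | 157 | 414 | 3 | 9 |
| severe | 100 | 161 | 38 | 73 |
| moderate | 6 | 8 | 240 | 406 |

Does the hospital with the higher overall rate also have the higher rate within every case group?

Critical: Summit 157/414 = 37.9%, Lakeside 3/9 = 33.3% → Summit
Severe: Summit 100/161 = 62.1%, Lakeside 38/73 = 52.1% → Summit
Moderate: Summit 6/8 = 75.0%, Lakeside 240/406 = 59.1% → Summit
Overall: Summit 263/583 = 45.1%, Lakeside 281/488 = 57.6% → Lakeside
Summit wins each case group but Lakeside wins overall — the comparison reverses. Summit's patients skew toward critical, which has a lower base rate.

No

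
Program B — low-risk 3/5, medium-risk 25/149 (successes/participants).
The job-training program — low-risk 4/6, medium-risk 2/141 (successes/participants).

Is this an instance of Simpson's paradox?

Low-risk: Program B 3/5 = 60.0%, the job-training program 4/6 = 66.7% → the job-training program
Medium-risk: Program B 25/149 = 16.8%, the job-training program 2/141 = 1.4% → Program B
Overall: Program B 28/154 = 18.2%, the job-training program 6/147 = 4.1% → Program B
Neither sweeps: Program B wins 1 of 2 groups, the job-training program wins 1. Program B wins overall but not every group — no Simpson reversal.

No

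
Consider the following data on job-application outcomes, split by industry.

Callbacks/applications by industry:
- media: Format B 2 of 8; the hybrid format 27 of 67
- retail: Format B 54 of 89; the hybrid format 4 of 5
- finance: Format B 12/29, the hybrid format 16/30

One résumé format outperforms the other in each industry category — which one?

the hybrid format

Media: Format B 2/8 = 25.0%, the hybrid format 27/67 = 40.3% → the hybrid format
Retail: Format B 54/89 = 60.7%, the hybrid format 4/5 = 80.0% → the hybrid format
Finance: Format B 12/29 = 41.4%, the hybrid format 16/30 = 53.3% → the hybrid format
The hybrid format has the higher rate in all 3 groups.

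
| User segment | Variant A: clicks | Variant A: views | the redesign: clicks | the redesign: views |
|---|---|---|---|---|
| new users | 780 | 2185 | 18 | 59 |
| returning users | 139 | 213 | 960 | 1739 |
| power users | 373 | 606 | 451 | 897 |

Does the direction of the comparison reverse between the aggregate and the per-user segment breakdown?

Yes

New users: Variant A 780/2185 = 35.7%, the redesign 18/59 = 30.5% → Variant A
Returning users: Variant A 139/213 = 65.3%, the redesign 960/1739 = 55.2% → Variant A
Power users: Variant A 373/606 = 61.6%, the redesign 451/897 = 50.3% → Variant A
Overall: Variant A 1292/3004 = 43.0%, the redesign 1429/2695 = 53.0% → the redesign
Variant A wins each user group but the redesign wins overall — the comparison reverses. Variant A's views skew toward new users, which has a lower base rate.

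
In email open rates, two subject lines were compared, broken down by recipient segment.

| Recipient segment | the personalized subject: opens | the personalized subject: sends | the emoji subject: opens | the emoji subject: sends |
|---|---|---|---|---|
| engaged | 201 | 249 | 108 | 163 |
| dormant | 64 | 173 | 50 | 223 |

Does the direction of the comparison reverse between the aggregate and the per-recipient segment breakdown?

Engaged: the personalized subject 201/249 = 80.7%, the emoji subject 108/163 = 66.3% → the personalized subject
Dormant: the personalized subject 64/173 = 37.0%, the emoji subject 50/223 = 22.4% → the personalized subject
Overall: the personalized subject 265/422 = 62.8%, the emoji subject 158/386 = 40.9% → the personalized subject
The personalized subject wins overall and in every recipient group — no reversal.

No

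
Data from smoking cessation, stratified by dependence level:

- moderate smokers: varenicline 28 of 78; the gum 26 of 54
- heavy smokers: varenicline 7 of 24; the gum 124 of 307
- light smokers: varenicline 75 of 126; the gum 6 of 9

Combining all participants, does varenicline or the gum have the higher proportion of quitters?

Moderate smokers: varenicline 28/78 = 35.9%, the gum 26/54 = 48.1% → the gum
Heavy smokers: varenicline 7/24 = 29.2%, the gum 124/307 = 40.4% → the gum
Light smokers: varenicline 75/126 = 59.5%, the gum 6/9 = 66.7% → the gum
Overall: varenicline 110/228 = 48.2%, the gum 156/370 = 42.2% → varenicline
(The gum wins every dependence group but varenicline wins overall — the gum's participants skew toward the low-rate heavy smokers group.)

varenicline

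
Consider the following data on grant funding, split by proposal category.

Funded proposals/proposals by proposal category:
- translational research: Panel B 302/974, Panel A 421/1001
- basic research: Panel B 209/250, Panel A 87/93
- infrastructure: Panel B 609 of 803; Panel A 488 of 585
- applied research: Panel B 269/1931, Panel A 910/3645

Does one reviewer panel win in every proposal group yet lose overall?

No

Translational research: Panel B 302/974 = 31.0%, Panel A 421/1001 = 42.1% → Panel A
Basic research: Panel B 209/250 = 83.6%, Panel A 87/93 = 93.5% → Panel A
Infrastructure: Panel B 609/803 = 75.8%, Panel A 488/585 = 83.4% → Panel A
Applied research: Panel B 269/1931 = 13.9%, Panel A 910/3645 = 25.0% → Panel A
Overall: Panel B 1389/3958 = 35.1%, Panel A 1906/5324 = 35.8% → Panel A
Panel A wins overall and in every proposal group — no reversal.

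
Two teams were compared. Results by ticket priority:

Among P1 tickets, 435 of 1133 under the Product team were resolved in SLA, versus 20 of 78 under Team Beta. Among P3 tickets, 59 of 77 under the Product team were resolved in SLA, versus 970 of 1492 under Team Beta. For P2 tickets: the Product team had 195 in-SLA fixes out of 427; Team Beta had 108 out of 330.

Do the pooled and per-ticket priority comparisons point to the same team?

No

P1: the Product team 435/1133 = 38.4%, Team Beta 20/78 = 25.6% → the Product team
P3: the Product team 59/77 = 76.6%, Team Beta 970/1492 = 65.0% → the Product team
P2: the Product team 195/427 = 45.7%, Team Beta 108/330 = 32.7% → the Product team
Overall: the Product team 689/1637 = 42.1%, Team Beta 1098/1900 = 57.8% → Team Beta
The Product team wins each ticket group but Team Beta wins overall — the comparison reverses. The Product team's tickets skew toward P1, which has a lower base rate.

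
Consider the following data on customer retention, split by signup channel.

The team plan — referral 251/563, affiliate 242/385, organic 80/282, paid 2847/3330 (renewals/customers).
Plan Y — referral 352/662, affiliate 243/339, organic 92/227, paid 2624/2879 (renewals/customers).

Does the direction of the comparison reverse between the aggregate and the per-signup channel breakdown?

No

Referral: the team plan 251/563 = 44.6%, Plan Y 352/662 = 53.2% → Plan Y
Affiliate: the team plan 242/385 = 62.9%, Plan Y 243/339 = 71.7% → Plan Y
Organic: the team plan 80/282 = 28.4%, Plan Y 92/227 = 40.5% → Plan Y
Paid: the team plan 2847/3330 = 85.5%, Plan Y 2624/2879 = 91.1% → Plan Y
Overall: the team plan 3420/4560 = 75.0%, Plan Y 3311/4107 = 80.6% → Plan Y
Plan Y wins overall and in every signup group — no reversal.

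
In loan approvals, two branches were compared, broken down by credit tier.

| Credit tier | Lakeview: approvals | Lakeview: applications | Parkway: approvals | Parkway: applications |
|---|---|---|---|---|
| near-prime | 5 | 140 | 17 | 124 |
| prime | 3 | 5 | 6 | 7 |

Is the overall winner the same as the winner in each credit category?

Yes

Near-prime: Lakeview 5/140 = 3.6%, Parkway 17/124 = 13.7% → Parkway
Prime: Lakeview 3/5 = 60.0%, Parkway 6/7 = 85.7% → Parkway
Overall: Lakeview 8/145 = 5.5%, Parkway 23/131 = 17.6% → Parkway
Parkway wins overall and in every credit group — no reversal.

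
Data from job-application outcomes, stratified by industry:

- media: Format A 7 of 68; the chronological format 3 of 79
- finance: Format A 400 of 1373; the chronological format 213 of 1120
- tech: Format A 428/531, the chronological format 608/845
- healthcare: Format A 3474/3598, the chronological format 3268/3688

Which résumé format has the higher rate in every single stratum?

Media: Format A 7/68 = 10.3%, the chronological format 3/79 = 3.8% → Format A
Finance: Format A 400/1373 = 29.1%, the chronological format 213/1120 = 19.0% → Format A
Tech: Format A 428/531 = 80.6%, the chronological format 608/845 = 72.0% → Format A
Healthcare: Format A 3474/3598 = 96.6%, the chronological format 3268/3688 = 88.6% → Format A
Format A has the higher rate in all 4 groups.

Format A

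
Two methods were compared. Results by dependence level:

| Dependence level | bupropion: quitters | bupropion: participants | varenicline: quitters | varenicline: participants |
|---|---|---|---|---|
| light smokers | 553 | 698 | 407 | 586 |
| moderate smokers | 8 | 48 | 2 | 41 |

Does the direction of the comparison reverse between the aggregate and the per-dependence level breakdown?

No

Light smokers: bupropion 553/698 = 79.2%, varenicline 407/586 = 69.5% → bupropion
Moderate smokers: bupropion 8/48 = 16.7%, varenicline 2/41 = 4.9% → bupropion
Overall: bupropion 561/746 = 75.2%, varenicline 409/627 = 65.2% → bupropion
Bupropion wins overall and in every dependence group — no reversal.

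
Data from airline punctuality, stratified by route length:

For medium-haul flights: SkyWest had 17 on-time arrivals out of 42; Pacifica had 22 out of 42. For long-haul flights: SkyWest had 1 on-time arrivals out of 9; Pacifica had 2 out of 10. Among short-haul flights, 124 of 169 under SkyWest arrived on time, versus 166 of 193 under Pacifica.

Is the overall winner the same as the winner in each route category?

Medium-haul: SkyWest 17/42 = 40.5%, Pacifica 22/42 = 52.4% → Pacifica
Long-haul: SkyWest 1/9 = 11.1%, Pacifica 2/10 = 20.0% → Pacifica
Short-haul: SkyWest 124/169 = 73.4%, Pacifica 166/193 = 86.0% → Pacifica
Overall: SkyWest 142/220 = 64.5%, Pacifica 190/245 = 77.6% → Pacifica
Pacifica wins overall and in every route group — no reversal.

Yes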